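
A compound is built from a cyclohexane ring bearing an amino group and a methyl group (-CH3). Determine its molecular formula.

C7H15N

Atom tally by fragment:
  cyclohexane ring core → C:6 H:12
  (− 2 ring H displaced by substituents)
  + NH2 → N:1 H:2
  + CH3 → C:1 H:3
Element totals:
  C: 7
  H: 15
  N: 1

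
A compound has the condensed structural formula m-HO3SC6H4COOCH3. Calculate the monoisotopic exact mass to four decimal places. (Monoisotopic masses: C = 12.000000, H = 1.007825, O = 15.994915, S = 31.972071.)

216.0092

Atom tally by fragment:
  benzene ring core → C:6 H:6
  (− 2 ring H displaced by substituents)
  + SO3H → S:1 O:3 H:1
  + COOCH3 → C:2 H:3 O:2
Element totals:
  C: 8
  H: 8
  O: 5
  S: 1
Molecular formula: C8H8O5S.
  M = 8(12.0) + 8(1.007825) + 5(15.994915) + 31.972071
    = 96.000000 + 8.062600 + 79.974575 + 31.972071 = 216.009246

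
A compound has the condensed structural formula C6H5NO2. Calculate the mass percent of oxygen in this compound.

Element totals:
  C: 6
  H: 5
  N: 1
  O: 2
Molecular formula: C6H5NO2.
Molar mass = 123.111 g/mol.
Mass from O: 2 × 15.999 = 31.998 g/mol.
%O = 31.998 / 123.111 × 100 = 25.99%.

25.99%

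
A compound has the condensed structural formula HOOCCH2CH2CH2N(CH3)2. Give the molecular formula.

Element totals:
  C: 6
  H: 13
  N: 1
  O: 2

C6H13NO2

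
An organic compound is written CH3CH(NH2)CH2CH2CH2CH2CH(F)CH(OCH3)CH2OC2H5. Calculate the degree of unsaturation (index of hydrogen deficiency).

0

Atom tally by fragment:
  CH3 → C:1 H:3
  CH(NH2) → C:1 H:3 N:1
  CH2 → C:1 H:2
  CH2 → C:1 H:2
  CH2 → C:1 H:2
  CH2 → C:1 H:2
  CH(F) → C:1 H:1 F:1
  CH(OCH3) → C:2 H:4 O:1
  CH2OC2H5 → C:3 H:7 O:1
Element totals:
  C: 12
  H: 26
  F: 1
  N: 1
  O: 2
Molecular formula: C12H26FNO2.
DoU = (2C + 2 + N − H − X) / 2 = (2·12 + 2 + 1 − 26 − 1) / 2 = 0.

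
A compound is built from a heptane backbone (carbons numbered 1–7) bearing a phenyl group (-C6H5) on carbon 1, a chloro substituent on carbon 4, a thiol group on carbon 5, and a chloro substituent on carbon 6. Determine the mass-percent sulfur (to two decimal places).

Atom tally by fragment:
  C6H5CH2 → C:7 H:7
  CH2 → C:1 H:2
  CH2 → C:1 H:2
  CH(Cl) → C:1 H:1 Cl:1
  CH(SH) → C:1 H:2 S:1
  CH(Cl) → C:1 H:1 Cl:1
  CH3 → C:1 H:3
Element totals:
  C: 13
  H: 18
  Cl: 2
  S: 1
Molecular formula: C13H18Cl2S.
Molar mass = 277.247 g/mol.
Mass from S: 1 × 32.06 = 32.060 g/mol.
%S = 32.060 / 277.247 × 100 = 11.56%.

11.56%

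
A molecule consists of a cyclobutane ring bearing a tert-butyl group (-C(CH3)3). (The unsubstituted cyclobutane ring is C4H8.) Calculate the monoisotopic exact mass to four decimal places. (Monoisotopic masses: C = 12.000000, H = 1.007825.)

Atom tally by fragment:
  cyclobutane ring core → C:4 H:8
  (− 1 ring H displaced by substituents)
  + C(CH3)3 → C:4 H:9
Element totals:
  C: 8
  H: 16
Molecular formula: C8H16.
  M = 8(12.0) + 16(1.007825)
    = 96.000000 + 16.125200 = 112.125200

112.1252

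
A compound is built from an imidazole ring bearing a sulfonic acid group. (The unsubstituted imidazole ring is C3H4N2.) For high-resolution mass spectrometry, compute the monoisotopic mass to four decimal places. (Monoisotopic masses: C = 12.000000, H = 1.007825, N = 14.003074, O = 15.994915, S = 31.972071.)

147.9943

Atom tally by fragment:
  imidazole ring core → C:3 H:4 N:2
  (− 1 ring H displaced by substituents)
  + SO3H → S:1 O:3 H:1
Element totals:
  C: 3
  H: 4
  N: 2
  O: 3
  S: 1
Molecular formula: C3H4N2O3S.
  M = 3(12.0) + 4(1.007825) + 2(14.003074) + 3(15.994915) + 31.972071
    = 36.000000 + 4.031300 + 28.006148 + 47.984745 + 31.972071 = 147.994264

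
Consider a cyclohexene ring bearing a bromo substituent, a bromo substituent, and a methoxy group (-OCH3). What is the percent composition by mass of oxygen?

5.93%

Atom tally by fragment:
  cyclohexene ring core → C:6 H:10
  (− 3 ring H displaced by substituents)
  + Br → Br:1
  + Br → Br:1
  + OCH3 → C:1 H:3 O:1
Element totals:
  C: 7
  H: 10
  Br: 2
  O: 1
Molecular formula: C7H10Br2O.
Molar mass = 269.964 g/mol.
Mass from O: 1 × 15.999 = 15.999 g/mol.
%O = 15.999 / 269.964 × 100 = 5.93%.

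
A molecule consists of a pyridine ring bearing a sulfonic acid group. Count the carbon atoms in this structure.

5

Atom tally by fragment:
  pyridine ring core → C:5 H:5 N:1
  (− 1 ring H displaced by substituents)
  + SO3H → S:1 O:3 H:1
Element totals:
  C: 5
  H: 5
  N: 1
  O: 3
  S: 1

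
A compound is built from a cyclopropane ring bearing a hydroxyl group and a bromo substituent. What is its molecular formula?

Atom tally by fragment:
  cyclopropane ring core → C:3 H:6
  (− 2 ring H displaced by substituents)
  + OH → O:1 H:1
  + Br → Br:1
Element totals:
  C: 3
  H: 5
  Br: 1
  O: 1

C3H5BrO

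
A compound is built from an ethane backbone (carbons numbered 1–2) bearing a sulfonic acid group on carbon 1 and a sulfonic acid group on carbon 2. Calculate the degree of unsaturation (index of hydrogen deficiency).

0

Atom tally by fragment:
  HO3SCH2 → C:1 H:3 S:1 O:3
  CH2SO3H → C:1 H:3 S:1 O:3
Element totals:
  C: 2
  H: 6
  O: 6
  S: 2
Molecular formula: C2H6O6S2.
DoU = (2C + 2 + N − H − X) / 2 = (2·2 + 2 + 0 − 6 − 0) / 2 = 0.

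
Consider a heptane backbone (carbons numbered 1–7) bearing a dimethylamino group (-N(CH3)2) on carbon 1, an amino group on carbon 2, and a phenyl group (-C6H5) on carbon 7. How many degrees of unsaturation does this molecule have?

Atom tally by fragment:
  (CH3)2NCH2 → C:3 H:8 N:1
  CH(NH2) → C:1 H:3 N:1
  CH2 → C:1 H:2
  CH2 → C:1 H:2
  CH2 → C:1 H:2
  CH2 → C:1 H:2
  CH2C6H5 → C:7 H:7
Element totals:
  C: 15
  H: 26
  N: 2
Molecular formula: C15H26N2.
DoU = (2C + 2 + N − H − X) / 2 = (2·15 + 2 + 2 − 26 − 0) / 2 = 4.

4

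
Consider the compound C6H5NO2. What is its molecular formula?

C6H5NO2

Element totals:
  C: 6
  H: 5
  N: 1
  O: 2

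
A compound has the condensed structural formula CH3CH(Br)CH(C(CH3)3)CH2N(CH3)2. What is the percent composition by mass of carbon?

Atom tally by fragment:
  CH3 → C:1 H:3
  CH(Br) → C:1 H:1 Br:1
  CH(C(CH3)3) → C:5 H:10
  CH2N(CH3)2 → C:3 H:8 N:1
Element totals:
  C: 10
  H: 22
  Br: 1
  N: 1
Molecular formula: C10H22BrN.
Molar mass = 236.197 g/mol.
Mass from C: 10 × 12.011 = 120.110 g/mol.
%C = 120.110 / 236.197 × 100 = 50.85%.

50.85%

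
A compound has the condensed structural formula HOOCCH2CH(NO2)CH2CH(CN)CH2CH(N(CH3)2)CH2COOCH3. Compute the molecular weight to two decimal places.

Atom tally by fragment:
  HOOCCH2 → C:2 H:3 O:2
  CH(NO2) → C:1 H:1 N:1 O:2
  CH2 → C:1 H:2
  CH(CN) → C:2 H:1 N:1
  CH2 → C:1 H:2
  CH(N(CH3)2) → C:3 H:7 N:1
  CH2COOCH3 → C:3 H:5 O:2
Element totals:
  C: 13
  H: 21
  N: 3
  O: 6
Molecular formula: C13H21N3O6.
  M = 13(12.011) + 21(1.008) + 3(14.007) + 6(15.999)
    = 156.143 + 21.168 + 42.021 + 95.994 = 315.326

315.33 g/mol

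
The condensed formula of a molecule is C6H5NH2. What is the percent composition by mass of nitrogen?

15.04%

Atom tally by fragment:
  benzene ring core → C:6 H:6
  (− 1 ring H displaced by substituents)
  + NH2 → N:1 H:2
Element totals:
  C: 6
  H: 7
  N: 1
Molecular formula: C6H7N.
Molar mass = 93.129 g/mol.
Mass from N: 1 × 14.007 = 14.007 g/mol.
%N = 14.007 / 93.129 × 100 = 15.04%.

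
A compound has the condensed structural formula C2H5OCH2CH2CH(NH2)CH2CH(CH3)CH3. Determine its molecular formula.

C9H21NO

Element totals:
  C: 9
  H: 21
  N: 1
  O: 1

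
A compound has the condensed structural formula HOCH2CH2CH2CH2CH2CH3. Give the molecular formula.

Element totals:
  C: 6
  H: 14
  O: 1

C6H14O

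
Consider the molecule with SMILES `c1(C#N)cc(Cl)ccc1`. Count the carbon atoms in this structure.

7

Atom tally by fragment:
  benzene ring core → C:6 H:6
  (− 2 ring H displaced by substituents)
  + CN → C:1 N:1
  + Cl → Cl:1
Element totals:
  C: 7
  H: 4
  Cl: 1
  N: 1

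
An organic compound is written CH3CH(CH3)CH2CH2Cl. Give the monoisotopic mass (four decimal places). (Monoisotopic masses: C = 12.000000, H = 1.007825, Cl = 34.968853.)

106.0549

Atom tally by fragment:
  CH3 → C:1 H:3
  CH(CH3) → C:2 H:4
  CH2 → C:1 H:2
  CH2Cl → C:1 H:2 Cl:1
Element totals:
  C: 5
  H: 11
  Cl: 1
Molecular formula: C5H11Cl.
  M = 5(12.0) + 11(1.007825) + 34.968853
    = 60.000000 + 11.086075 + 34.968853 = 106.054928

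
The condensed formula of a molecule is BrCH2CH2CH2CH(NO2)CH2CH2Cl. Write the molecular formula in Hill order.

C6H11BrClNO2

Element totals:
  C: 6
  H: 11
  Br: 1
  Cl: 1
  N: 1
  O: 2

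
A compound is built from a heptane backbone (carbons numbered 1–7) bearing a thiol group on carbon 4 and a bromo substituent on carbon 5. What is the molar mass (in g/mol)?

211.16 g/mol

Atom tally by fragment:
  CH3 → C:1 H:3
  CH2 → C:1 H:2
  CH2 → C:1 H:2
  CH(SH) → C:1 H:2 S:1
  CH(Br) → C:1 H:1 Br:1
  CH2 → C:1 H:2
  CH3 → C:1 H:3
Element totals:
  C: 7
  H: 15
  Br: 1
  S: 1
Molecular formula: C7H15BrS.
  M = 7(12.011) + 15(1.008) + 79.904 + 32.06
    = 84.077 + 15.120 + 79.904 + 32.060 = 211.161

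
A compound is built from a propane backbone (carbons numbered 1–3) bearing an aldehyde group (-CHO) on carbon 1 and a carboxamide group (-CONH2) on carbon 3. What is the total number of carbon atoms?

5

Atom tally by fragment:
  OHCCH2 → C:2 H:3 O:1
  CH2 → C:1 H:2
  CH2CONH2 → C:2 H:4 O:1 N:1
Element totals:
  C: 5
  H: 9
  N: 1
  O: 2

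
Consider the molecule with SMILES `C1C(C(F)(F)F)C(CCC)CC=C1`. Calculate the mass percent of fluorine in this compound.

29.65%

Atom tally by fragment:
  cyclohexene ring core → C:6 H:10
  (− 2 ring H displaced by substituents)
  + CF3 → C:1 F:3
  + CH2CH2CH3 → C:3 H:7
Element totals:
  C: 10
  H: 15
  F: 3
Molecular formula: C10H15F3.
Molar mass = 192.224 g/mol.
Mass from F: 3 × 18.998 = 56.994 g/mol.
%F = 56.994 / 192.224 × 100 = 29.65%.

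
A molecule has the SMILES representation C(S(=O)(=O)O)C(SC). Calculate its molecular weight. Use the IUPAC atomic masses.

156.21 g/mol

Atom tally by fragment:
  HO3SCH2 → C:1 H:3 S:1 O:3
  CH2SCH3 → C:2 H:5 S:1
Element totals:
  C: 3
  H: 8
  O: 3
  S: 2
Molecular formula: C3H8O3S2.
  M = 3(12.011) + 8(1.008) + 3(15.999) + 2(32.06)
    = 36.033 + 8.064 + 47.997 + 64.120 = 156.214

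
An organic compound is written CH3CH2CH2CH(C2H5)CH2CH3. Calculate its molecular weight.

114.23 g/mol

Atom tally by fragment:
  CH3 → C:1 H:3
  CH2 → C:1 H:2
  CH2 → C:1 H:2
  CH(C2H5) → C:3 H:6
  CH2 → C:1 H:2
  CH3 → C:1 H:3
Element totals:
  C: 8
  H: 18
Molecular formula: C8H18.
  M = 8(12.011) + 18(1.008)
    = 96.088 + 18.144 = 114.232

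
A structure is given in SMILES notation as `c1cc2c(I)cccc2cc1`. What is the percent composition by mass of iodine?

49.95%

Atom tally by fragment:
  naphthalene ring system core → C:10 H:8
  (− 1 ring H displaced by substituents)
  + I → I:1
Element totals:
  C: 10
  H: 7
  I: 1
Molecular formula: C10H7I.
Molar mass = 254.070 g/mol.
Mass from I: 1 × 126.904 = 126.904 g/mol.
%I = 126.904 / 254.070 × 100 = 49.95%.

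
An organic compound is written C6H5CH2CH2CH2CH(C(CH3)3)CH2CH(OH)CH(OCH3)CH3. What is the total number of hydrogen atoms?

Atom tally by fragment:
  C6H5CH2 → C:7 H:7
  CH2 → C:1 H:2
  CH2 → C:1 H:2
  CH(C(CH3)3) → C:5 H:10
  CH2 → C:1 H:2
  CH(OH) → C:1 H:2 O:1
  CH(OCH3) → C:2 H:4 O:1
  CH3 → C:1 H:3
Element totals:
  C: 19
  H: 32
  O: 2

32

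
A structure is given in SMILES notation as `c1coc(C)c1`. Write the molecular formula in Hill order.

Atom tally by fragment:
  furan ring core → C:4 H:4 O:1
  (− 1 ring H displaced by substituents)
  + CH3 → C:1 H:3
Element totals:
  C: 5
  H: 6
  O: 1

C5H6O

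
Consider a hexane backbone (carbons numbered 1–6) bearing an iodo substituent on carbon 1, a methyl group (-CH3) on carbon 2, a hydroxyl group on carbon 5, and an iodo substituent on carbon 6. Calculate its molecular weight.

368.00 g/mol

Atom tally by fragment:
  ICH2 → C:1 H:2 I:1
  CH(CH3) → C:2 H:4
  CH2 → C:1 H:2
  CH2 → C:1 H:2
  CH(OH) → C:1 H:2 O:1
  CH2I → C:1 H:2 I:1
Element totals:
  C: 7
  H: 14
  I: 2
  O: 1
Molecular formula: C7H14I2O.
  M = 7(12.011) + 14(1.008) + 2(126.904) + 15.999
    = 84.077 + 14.112 + 253.808 + 15.999 = 367.996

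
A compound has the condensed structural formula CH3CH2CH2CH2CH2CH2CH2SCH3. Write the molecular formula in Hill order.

Atom tally by fragment:
  CH3 → C:1 H:3
  CH2 → C:1 H:2
  CH2 → C:1 H:2
  CH2 → C:1 H:2
  CH2 → C:1 H:2
  CH2 → C:1 H:2
  CH2SCH3 → C:2 H:5 S:1
Element totals:
  C: 8
  H: 18
  S: 1

C8H18S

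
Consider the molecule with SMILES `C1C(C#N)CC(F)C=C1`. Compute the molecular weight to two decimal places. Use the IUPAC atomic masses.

125.15 g/mol

Atom tally by fragment:
  cyclohexene ring core → C:6 H:10
  (− 2 ring H displaced by substituents)
  + CN → C:1 N:1
  + F → F:1
Element totals:
  C: 7
  H: 8
  F: 1
  N: 1
Molecular formula: C7H8FN.
  M = 7(12.011) + 8(1.008) + 18.998 + 14.007
    = 84.077 + 8.064 + 18.998 + 14.007 = 125.146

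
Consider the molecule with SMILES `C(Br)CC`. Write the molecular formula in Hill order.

Atom tally by fragment:
  BrCH2 → C:1 H:2 Br:1
  CH2 → C:1 H:2
  CH3 → C:1 H:3
Element totals:
  C: 3
  H: 7
  Br: 1

C3H7Br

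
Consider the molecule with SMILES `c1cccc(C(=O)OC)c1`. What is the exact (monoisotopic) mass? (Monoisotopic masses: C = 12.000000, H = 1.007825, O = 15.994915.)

Atom tally by fragment:
  benzene ring core → C:6 H:6
  (− 1 ring H displaced by substituents)
  + COOCH3 → C:2 H:3 O:2
Element totals:
  C: 8
  H: 8
  O: 2
Molecular formula: C8H8O2.
  M = 8(12.0) + 8(1.007825) + 2(15.994915)
    = 96.000000 + 8.062600 + 31.989830 = 136.052430

136.0524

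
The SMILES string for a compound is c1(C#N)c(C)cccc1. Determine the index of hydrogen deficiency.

Atom tally by fragment:
  benzene ring core → C:6 H:6
  (− 2 ring H displaced by substituents)
  + CN → C:1 N:1
  + CH3 → C:1 H:3
Element totals:
  C: 8
  H: 7
  N: 1
Molecular formula: C8H7N.
DoU = (2C + 2 + N − H − X) / 2 = (2·8 + 2 + 1 − 7 − 0) / 2 = 6.

6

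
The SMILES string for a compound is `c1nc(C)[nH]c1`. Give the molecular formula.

Atom tally by fragment:
  imidazole ring core → C:3 H:4 N:2
  (− 1 ring H displaced by substituents)
  + CH3 → C:1 H:3
Element totals:
  C: 4
  H: 6
  N: 2

C4H6N2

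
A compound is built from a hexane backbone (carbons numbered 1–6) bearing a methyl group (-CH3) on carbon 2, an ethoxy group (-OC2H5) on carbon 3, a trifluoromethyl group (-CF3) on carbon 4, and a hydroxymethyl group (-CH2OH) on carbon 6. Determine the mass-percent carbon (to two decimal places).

Atom tally by fragment:
  CH3 → C:1 H:3
  CH(CH3) → C:2 H:4
  CH(OC2H5) → C:3 H:6 O:1
  CH(CF3) → C:2 H:1 F:3
  CH2 → C:1 H:2
  CH2CH2OH → C:2 H:5 O:1
Element totals:
  C: 11
  H: 21
  F: 3
  O: 2
Molecular formula: C11H21F3O2.
Molar mass = 242.281 g/mol.
Mass from C: 11 × 12.011 = 132.121 g/mol.
%C = 132.121 / 242.281 × 100 = 54.53%.

54.53%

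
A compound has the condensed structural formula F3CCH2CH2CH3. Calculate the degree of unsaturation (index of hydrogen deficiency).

Atom tally by fragment:
  F3CCH2 → C:2 H:2 F:3
  CH2 → C:1 H:2
  CH3 → C:1 H:3
Element totals:
  C: 4
  H: 7
  F: 3
Molecular formula: C4H7F3.
DoU = (2C + 2 + N − H − X) / 2 = (2·4 + 2 + 0 − 7 − 3) / 2 = 0.

0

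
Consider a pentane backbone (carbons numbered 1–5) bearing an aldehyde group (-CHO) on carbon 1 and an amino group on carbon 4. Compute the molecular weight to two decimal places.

115.18 g/mol

Atom tally by fragment:
  OHCCH2 → C:2 H:3 O:1
  CH2 → C:1 H:2
  CH2 → C:1 H:2
  CH(NH2) → C:1 H:3 N:1
  CH3 → C:1 H:3
Element totals:
  C: 6
  H: 13
  N: 1
  O: 1
Molecular formula: C6H13NO.
  M = 6(12.011) + 13(1.008) + 14.007 + 15.999
    = 72.066 + 13.104 + 14.007 + 15.999 = 115.176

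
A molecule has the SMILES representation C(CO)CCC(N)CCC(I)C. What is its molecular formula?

Atom tally by fragment:
  HOCH2CH2 → C:2 H:5 O:1
  CH2 → C:1 H:2
  CH2 → C:1 H:2
  CH(NH2) → C:1 H:3 N:1
  CH2 → C:1 H:2
  CH2 → C:1 H:2
  CH(I) → C:1 H:1 I:1
  CH3 → C:1 H:3
Element totals:
  C: 9
  H: 20
  I: 1
  N: 1
  O: 1

C9H20INO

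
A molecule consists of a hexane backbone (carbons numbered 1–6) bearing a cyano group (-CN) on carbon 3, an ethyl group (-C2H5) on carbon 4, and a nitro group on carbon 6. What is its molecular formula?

Atom tally by fragment:
  CH3 → C:1 H:3
  CH2 → C:1 H:2
  CH(CN) → C:2 H:1 N:1
  CH(C2H5) → C:3 H:6
  CH2 → C:1 H:2
  CH2NO2 → C:1 H:2 N:1 O:2
Element totals:
  C: 9
  H: 16
  N: 2
  O: 2

C9H16N2O2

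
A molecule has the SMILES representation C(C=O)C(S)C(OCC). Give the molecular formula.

C6H12O2S

Atom tally by fragment:
  OHCCH2 → C:2 H:3 O:1
  CH(SH) → C:1 H:2 S:1
  CH2OC2H5 → C:3 H:7 O:1
Element totals:
  C: 6
  H: 12
  O: 2
  S: 1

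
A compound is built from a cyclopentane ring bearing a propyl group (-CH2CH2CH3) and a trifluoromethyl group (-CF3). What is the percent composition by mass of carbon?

Atom tally by fragment:
  cyclopentane ring core → C:5 H:10
  (− 2 ring H displaced by substituents)
  + CH2CH2CH3 → C:3 H:7
  + CF3 → C:1 F:3
Element totals:
  C: 9
  H: 15
  F: 3
Molecular formula: C9H15F3.
Molar mass = 180.213 g/mol.
Mass from C: 9 × 12.011 = 108.099 g/mol.
%C = 108.099 / 180.213 × 100 = 59.98%.

59.98%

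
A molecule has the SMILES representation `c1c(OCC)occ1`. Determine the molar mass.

112.13 g/mol

Atom tally by fragment:
  furan ring core → C:4 H:4 O:1
  (− 1 ring H displaced by substituents)
  + OC2H5 → C:2 H:5 O:1
Element totals:
  C: 6
  H: 8
  O: 2
Molecular formula: C6H8O2.
  M = 6(12.011) + 8(1.008) + 2(15.999)
    = 72.066 + 8.064 + 31.998 = 112.128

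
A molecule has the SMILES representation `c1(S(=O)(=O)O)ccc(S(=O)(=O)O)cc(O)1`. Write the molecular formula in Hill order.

Atom tally by fragment:
  benzene ring core → C:6 H:6
  (− 3 ring H displaced by substituents)
  + SO3H → S:1 O:3 H:1
  + SO3H → S:1 O:3 H:1
  + OH → O:1 H:1
Element totals:
  C: 6
  H: 6
  O: 7
  S: 2

C6H6O7S2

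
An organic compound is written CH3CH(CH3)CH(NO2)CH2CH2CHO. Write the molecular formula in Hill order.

C7H13NO3

Atom tally by fragment:
  CH3 → C:1 H:3
  CH(CH3) → C:2 H:4
  CH(NO2) → C:1 H:1 N:1 O:2
  CH2 → C:1 H:2
  CH2CHO → C:2 H:3 O:1
Element totals:
  C: 7
  H: 13
  N: 1
  O: 3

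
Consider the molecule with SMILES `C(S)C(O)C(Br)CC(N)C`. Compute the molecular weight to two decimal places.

Atom tally by fragment:
  HSCH2 → C:1 H:3 S:1
  CH(OH) → C:1 H:2 O:1
  CH(Br) → C:1 H:1 Br:1
  CH2 → C:1 H:2
  CH(NH2) → C:1 H:3 N:1
  CH3 → C:1 H:3
Element totals:
  C: 6
  H: 14
  Br: 1
  N: 1
  O: 1
  S: 1
Molecular formula: C6H14BrNOS.
  M = 6(12.011) + 14(1.008) + 79.904 + 14.007 + 15.999 + 32.06
    = 72.066 + 14.112 + 79.904 + 14.007 + 15.999 + 32.060 = 228.148

228.15 g/mol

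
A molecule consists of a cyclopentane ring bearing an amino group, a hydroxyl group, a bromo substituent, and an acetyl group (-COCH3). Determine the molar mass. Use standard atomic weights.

222.08 g/mol

Atom tally by fragment:
  cyclopentane ring core → C:5 H:10
  (− 4 ring H displaced by substituents)
  + NH2 → N:1 H:2
  + OH → O:1 H:1
  + Br → Br:1
  + COCH3 → C:2 H:3 O:1
Element totals:
  C: 7
  H: 12
  Br: 1
  N: 1
  O: 2
Molecular formula: C7H12BrNO2.
  M = 7(12.011) + 12(1.008) + 79.904 + 14.007 + 2(15.999)
    = 84.077 + 12.096 + 79.904 + 14.007 + 31.998 = 222.082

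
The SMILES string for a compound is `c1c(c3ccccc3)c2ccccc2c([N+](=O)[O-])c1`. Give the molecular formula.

Atom tally by fragment:
  naphthalene ring system core → C:10 H:8
  (− 2 ring H displaced by substituents)
  + C6H5 → C:6 H:5
  + NO2 → N:1 O:2
Element totals:
  C: 16
  H: 11
  N: 1
  O: 2

C16H11NO2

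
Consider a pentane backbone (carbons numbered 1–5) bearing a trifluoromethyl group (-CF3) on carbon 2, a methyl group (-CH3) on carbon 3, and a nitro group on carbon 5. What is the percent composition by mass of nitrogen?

Atom tally by fragment:
  CH3 → C:1 H:3
  CH(CF3) → C:2 H:1 F:3
  CH(CH3) → C:2 H:4
  CH2 → C:1 H:2
  CH2NO2 → C:1 H:2 N:1 O:2
Element totals:
  C: 7
  H: 12
  F: 3
  N: 1
  O: 2
Molecular formula: C7H12F3NO2.
Molar mass = 199.172 g/mol.
Mass from N: 1 × 14.007 = 14.007 g/mol.
%N = 14.007 / 199.172 × 100 = 7.03%.

7.03%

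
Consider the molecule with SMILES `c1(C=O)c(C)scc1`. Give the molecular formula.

C6H6OS

Atom tally by fragment:
  thiophene ring core → C:4 H:4 S:1
  (− 2 ring H displaced by substituents)
  + CHO → C:1 H:1 O:1
  + CH3 → C:1 H:3
Element totals:
  C: 6
  H: 6
  O: 1
  S: 1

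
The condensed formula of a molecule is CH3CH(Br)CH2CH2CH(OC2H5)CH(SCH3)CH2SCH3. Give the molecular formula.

C11H23BrOS2

Atom tally by fragment:
  CH3 → C:1 H:3
  CH(Br) → C:1 H:1 Br:1
  CH2 → C:1 H:2
  CH2 → C:1 H:2
  CH(OC2H5) → C:3 H:6 O:1
  CH(SCH3) → C:2 H:4 S:1
  CH2SCH3 → C:2 H:5 S:1
Element totals:
  C: 11
  H: 23
  Br: 1
  O: 1
  S: 2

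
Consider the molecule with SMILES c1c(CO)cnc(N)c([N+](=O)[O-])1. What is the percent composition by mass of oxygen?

Atom tally by fragment:
  pyridine ring core → C:5 H:5 N:1
  (− 3 ring H displaced by substituents)
  + CH2OH → C:1 H:3 O:1
  + NH2 → N:1 H:2
  + NO2 → N:1 O:2
Element totals:
  C: 6
  H: 7
  N: 3
  O: 3
Molecular formula: C6H7N3O3.
Molar mass = 169.140 g/mol.
Mass from O: 3 × 15.999 = 47.997 g/mol.
%O = 47.997 / 169.140 × 100 = 28.38%.

28.38%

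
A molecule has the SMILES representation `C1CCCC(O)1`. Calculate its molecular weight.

Atom tally by fragment:
  cyclopentane ring core → C:5 H:10
  (− 1 ring H displaced by substituents)
  + OH → O:1 H:1
Element totals:
  C: 5
  H: 10
  O: 1
Molecular formula: C5H10O.
  M = 5(12.011) + 10(1.008) + 15.999
    = 60.055 + 10.080 + 15.999 = 86.134

86.13 g/mol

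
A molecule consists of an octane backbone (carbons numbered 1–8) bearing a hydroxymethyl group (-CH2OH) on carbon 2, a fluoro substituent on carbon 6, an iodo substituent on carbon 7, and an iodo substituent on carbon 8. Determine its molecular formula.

Atom tally by fragment:
  CH3 → C:1 H:3
  CH(CH2OH) → C:2 H:4 O:1
  CH2 → C:1 H:2
  CH2 → C:1 H:2
  CH2 → C:1 H:2
  CH(F) → C:1 H:1 F:1
  CH(I) → C:1 H:1 I:1
  CH2I → C:1 H:2 I:1
Element totals:
  C: 9
  H: 17
  F: 1
  I: 2
  O: 1

C9H17FI2O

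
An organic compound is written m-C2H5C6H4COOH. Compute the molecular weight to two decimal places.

Atom tally by fragment:
  benzene ring core → C:6 H:6
  (− 2 ring H displaced by substituents)
  + C2H5 → C:2 H:5
  + COOH → C:1 H:1 O:2
Element totals:
  C: 9
  H: 10
  O: 2
Molecular formula: C9H10O2.
  M = 9(12.011) + 10(1.008) + 2(15.999)
    = 108.099 + 10.080 + 31.998 = 150.177

150.18 g/mol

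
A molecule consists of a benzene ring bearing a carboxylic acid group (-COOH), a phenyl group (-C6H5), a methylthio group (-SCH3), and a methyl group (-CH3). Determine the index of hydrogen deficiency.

Atom tally by fragment:
  benzene ring core → C:6 H:6
  (− 4 ring H displaced by substituents)
  + COOH → C:1 H:1 O:2
  + C6H5 → C:6 H:5
  + SCH3 → C:1 H:3 S:1
  + CH3 → C:1 H:3
Element totals:
  C: 15
  H: 14
  O: 2
  S: 1
Molecular formula: C15H14O2S.
DoU = (2C + 2 + N − H − X) / 2 = (2·15 + 2 + 0 − 14 − 0) / 2 = 9.

9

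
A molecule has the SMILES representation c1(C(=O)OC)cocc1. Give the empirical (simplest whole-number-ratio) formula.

Atom tally by fragment:
  furan ring core → C:4 H:4 O:1
  (− 1 ring H displaced by substituents)
  + COOCH3 → C:2 H:3 O:2
Element totals:
  C: 6
  H: 6
  O: 3
Molecular formula: C6H6O3.
gcd of subscripts = 3; dividing each by 3:
  C: 6/3 = 2
  H: 6/3 = 2
  O: 3/3 = 1

C2H2O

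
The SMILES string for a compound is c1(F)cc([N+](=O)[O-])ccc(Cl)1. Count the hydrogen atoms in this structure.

Atom tally by fragment:
  benzene ring core → C:6 H:6
  (− 3 ring H displaced by substituents)
  + F → F:1
  + NO2 → N:1 O:2
  + Cl → Cl:1
Element totals:
  C: 6
  H: 3
  Cl: 1
  F: 1
  N: 1
  O: 2

3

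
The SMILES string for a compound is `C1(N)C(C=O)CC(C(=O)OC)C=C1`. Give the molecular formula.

Atom tally by fragment:
  cyclohexene ring core → C:6 H:10
  (− 3 ring H displaced by substituents)
  + NH2 → N:1 H:2
  + CHO → C:1 H:1 O:1
  + COOCH3 → C:2 H:3 O:2
Element totals:
  C: 9
  H: 13
  N: 1
  O: 3

C9H13NO3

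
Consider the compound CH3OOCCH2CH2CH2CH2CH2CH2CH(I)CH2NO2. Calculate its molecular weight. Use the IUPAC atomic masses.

343.16 g/mol

Atom tally by fragment:
  CH3OOCCH2 → C:3 H:5 O:2
  CH2 → C:1 H:2
  CH2 → C:1 H:2
  CH2 → C:1 H:2
  CH2 → C:1 H:2
  CH2 → C:1 H:2
  CH(I) → C:1 H:1 I:1
  CH2NO2 → C:1 H:2 N:1 O:2
Element totals:
  C: 10
  H: 18
  I: 1
  N: 1
  O: 4
Molecular formula: C10H18INO4.
  M = 10(12.011) + 18(1.008) + 126.904 + 14.007 + 4(15.999)
    = 120.110 + 18.144 + 126.904 + 14.007 + 63.996 = 343.161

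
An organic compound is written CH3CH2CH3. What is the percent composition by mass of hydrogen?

Atom tally by fragment:
  CH3 → C:1 H:3
  CH2 → C:1 H:2
  CH3 → C:1 H:3
Element totals:
  C: 3
  H: 8
Molecular formula: C3H8.
Molar mass = 44.097 g/mol.
Mass from H: 8 × 1.008 = 8.064 g/mol.
%H = 8.064 / 44.097 × 100 = 18.29%.

18.29%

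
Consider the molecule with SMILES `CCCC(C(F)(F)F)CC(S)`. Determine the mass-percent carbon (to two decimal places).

45.15%

Atom tally by fragment:
  CH3 → C:1 H:3
  CH2 → C:1 H:2
  CH2 → C:1 H:2
  CH(CF3) → C:2 H:1 F:3
  CH2 → C:1 H:2
  CH2SH → C:1 H:3 S:1
Element totals:
  C: 7
  H: 13
  F: 3
  S: 1
Molecular formula: C7H13F3S.
Molar mass = 186.235 g/mol.
Mass from C: 7 × 12.011 = 84.077 g/mol.
%C = 84.077 / 186.235 × 100 = 45.15%.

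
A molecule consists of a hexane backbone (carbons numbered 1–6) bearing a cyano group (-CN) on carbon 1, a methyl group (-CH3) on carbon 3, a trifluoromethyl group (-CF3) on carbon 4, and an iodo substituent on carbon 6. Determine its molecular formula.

C9H13F3IN

Atom tally by fragment:
  NCCH2 → C:2 H:2 N:1
  CH2 → C:1 H:2
  CH(CH3) → C:2 H:4
  CH(CF3) → C:2 H:1 F:3
  CH2 → C:1 H:2
  CH2I → C:1 H:2 I:1
Element totals:
  C: 9
  H: 13
  F: 3
  I: 1
  N: 1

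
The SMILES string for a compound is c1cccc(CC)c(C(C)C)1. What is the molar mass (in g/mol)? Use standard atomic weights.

Atom tally by fragment:
  benzene ring core → C:6 H:6
  (− 2 ring H displaced by substituents)
  + C2H5 → C:2 H:5
  + CH(CH3)2 → C:3 H:7
Element totals:
  C: 11
  H: 16
Molecular formula: C11H16.
  M = 11(12.011) + 16(1.008)
    = 132.121 + 16.128 = 148.249

148.25 g/mol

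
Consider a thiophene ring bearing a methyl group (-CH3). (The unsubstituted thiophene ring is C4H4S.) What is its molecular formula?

C5H6S

Atom tally by fragment:
  thiophene ring core → C:4 H:4 S:1
  (− 1 ring H displaced by substituents)
  + CH3 → C:1 H:3
Element totals:
  C: 5
  H: 6
  S: 1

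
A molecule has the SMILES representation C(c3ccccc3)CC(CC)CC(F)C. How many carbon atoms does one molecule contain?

Atom tally by fragment:
  C6H5CH2 → C:7 H:7
  CH2 → C:1 H:2
  CH(C2H5) → C:3 H:6
  CH2 → C:1 H:2
  CH(F) → C:1 H:1 F:1
  CH3 → C:1 H:3
Element totals:
  C: 14
  H: 21
  F: 1

14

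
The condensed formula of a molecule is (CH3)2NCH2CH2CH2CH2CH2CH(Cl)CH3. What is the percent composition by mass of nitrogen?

Element totals:
  C: 9
  H: 20
  Cl: 1
  N: 1
Molecular formula: C9H20ClN.
Molar mass = 177.716 g/mol.
Mass from N: 1 × 14.007 = 14.007 g/mol.
%N = 14.007 / 177.716 × 100 = 7.88%.

7.88%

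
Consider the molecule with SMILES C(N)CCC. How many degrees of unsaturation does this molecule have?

0

Atom tally by fragment:
  H2NCH2 → C:1 H:4 N:1
  CH2 → C:1 H:2
  CH2 → C:1 H:2
  CH3 → C:1 H:3
Element totals:
  C: 4
  H: 11
  N: 1
Molecular formula: C4H11N.
DoU = (2C + 2 + N − H − X) / 2 = (2·4 + 2 + 1 − 11 − 0) / 2 = 0.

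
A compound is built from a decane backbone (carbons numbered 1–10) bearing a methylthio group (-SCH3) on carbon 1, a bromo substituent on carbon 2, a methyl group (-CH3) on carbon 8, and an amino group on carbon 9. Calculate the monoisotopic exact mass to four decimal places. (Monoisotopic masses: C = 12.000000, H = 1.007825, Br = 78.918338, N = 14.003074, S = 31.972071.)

Atom tally by fragment:
  CH3SCH2 → C:2 H:5 S:1
  CH(Br) → C:1 H:1 Br:1
  CH2 → C:1 H:2
  CH2 → C:1 H:2
  CH2 → C:1 H:2
  CH2 → C:1 H:2
  CH2 → C:1 H:2
  CH(CH3) → C:2 H:4
  CH(NH2) → C:1 H:3 N:1
  CH3 → C:1 H:3
Element totals:
  C: 12
  H: 26
  Br: 1
  N: 1
  S: 1
Molecular formula: C12H26BrNS.
  M = 12(12.0) + 26(1.007825) + 78.918338 + 14.003074 + 31.972071
    = 144.000000 + 26.203450 + 78.918338 + 14.003074 + 31.972071 = 295.096933

295.0969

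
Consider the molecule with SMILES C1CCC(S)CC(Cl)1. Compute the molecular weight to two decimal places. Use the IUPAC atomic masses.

Atom tally by fragment:
  cyclohexane ring core → C:6 H:12
  (− 2 ring H displaced by substituents)
  + SH → S:1 H:1
  + Cl → Cl:1
Element totals:
  C: 6
  H: 11
  Cl: 1
  S: 1
Molecular formula: C6H11ClS.
  M = 6(12.011) + 11(1.008) + 35.45 + 32.06
    = 72.066 + 11.088 + 35.450 + 32.060 = 150.664

150.66 g/mol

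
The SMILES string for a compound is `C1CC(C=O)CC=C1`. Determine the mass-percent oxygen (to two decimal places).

Atom tally by fragment:
  cyclohexene ring core → C:6 H:10
  (− 1 ring H displaced by substituents)
  + CHO → C:1 H:1 O:1
Element totals:
  C: 7
  H: 10
  O: 1
Molecular formula: C7H10O.
Molar mass = 110.156 g/mol.
Mass from O: 1 × 15.999 = 15.999 g/mol.
%O = 15.999 / 110.156 × 100 = 14.52%.

14.52%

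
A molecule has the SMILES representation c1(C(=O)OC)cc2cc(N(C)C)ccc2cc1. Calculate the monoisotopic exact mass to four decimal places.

Atom tally by fragment:
  naphthalene ring system core → C:10 H:8
  (− 2 ring H displaced by substituents)
  + COOCH3 → C:2 H:3 O:2
  + N(CH3)2 → N:1 C:2 H:6
Element totals:
  C: 14
  H: 15
  N: 1
  O: 2
Molecular formula: C14H15NO2.
  M = 14(12.0) + 15(1.007825) + 14.003074 + 2(15.994915)
    = 168.000000 + 15.117375 + 14.003074 + 31.989830 = 229.110279

229.1103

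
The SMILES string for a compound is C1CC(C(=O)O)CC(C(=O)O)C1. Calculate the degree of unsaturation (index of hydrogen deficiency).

3

Atom tally by fragment:
  cyclohexane ring core → C:6 H:12
  (− 2 ring H displaced by substituents)
  + COOH → C:1 H:1 O:2
  + COOH → C:1 H:1 O:2
Element totals:
  C: 8
  H: 12
  O: 4
Molecular formula: C8H12O4.
DoU = (2C + 2 + N − H − X) / 2 = (2·8 + 2 + 0 − 12 − 0) / 2 = 3.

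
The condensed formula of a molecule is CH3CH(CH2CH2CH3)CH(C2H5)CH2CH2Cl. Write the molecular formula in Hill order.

Atom tally by fragment:
  CH3 → C:1 H:3
  CH(CH2CH2CH3) → C:4 H:8
  CH(C2H5) → C:3 H:6
  CH2 → C:1 H:2
  CH2Cl → C:1 H:2 Cl:1
Element totals:
  C: 10
  H: 21
  Cl: 1

C10H21Cl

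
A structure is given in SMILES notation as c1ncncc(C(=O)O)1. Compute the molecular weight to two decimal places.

Atom tally by fragment:
  pyrimidine ring core → C:4 H:4 N:2
  (− 1 ring H displaced by substituents)
  + COOH → C:1 H:1 O:2
Element totals:
  C: 5
  H: 4
  N: 2
  O: 2
Molecular formula: C5H4N2O2.
  M = 5(12.011) + 4(1.008) + 2(14.007) + 2(15.999)
    = 60.055 + 4.032 + 28.014 + 31.998 = 124.099

124.10 g/mol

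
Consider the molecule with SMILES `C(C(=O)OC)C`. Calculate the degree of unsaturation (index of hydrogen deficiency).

Atom tally by fragment:
  CH3OOCCH2 → C:3 H:5 O:2
  CH3 → C:1 H:3
Element totals:
  C: 4
  H: 8
  O: 2
Molecular formula: C4H8O2.
DoU = (2C + 2 + N − H − X) / 2 = (2·4 + 2 + 0 − 8 − 0) / 2 = 1.

1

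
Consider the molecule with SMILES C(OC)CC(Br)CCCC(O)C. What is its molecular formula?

C9H19BrO2

Atom tally by fragment:
  CH3OCH2 → C:2 H:5 O:1
  CH2 → C:1 H:2
  CH(Br) → C:1 H:1 Br:1
  CH2 → C:1 H:2
  CH2 → C:1 H:2
  CH2 → C:1 H:2
  CH(OH) → C:1 H:2 O:1
  CH3 → C:1 H:3
Element totals:
  C: 9
  H: 19
  Br: 1
  O: 2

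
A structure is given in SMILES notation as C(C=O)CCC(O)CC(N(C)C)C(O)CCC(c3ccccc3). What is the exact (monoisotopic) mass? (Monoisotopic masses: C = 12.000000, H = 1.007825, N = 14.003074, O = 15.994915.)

Atom tally by fragment:
  OHCCH2 → C:2 H:3 O:1
  CH2 → C:1 H:2
  CH2 → C:1 H:2
  CH(OH) → C:1 H:2 O:1
  CH2 → C:1 H:2
  CH(N(CH3)2) → C:3 H:7 N:1
  CH(OH) → C:1 H:2 O:1
  CH2 → C:1 H:2
  CH2 → C:1 H:2
  CH2C6H5 → C:7 H:7
Element totals:
  C: 19
  H: 31
  N: 1
  O: 3
Molecular formula: C19H31NO3.
  M = 19(12.0) + 31(1.007825) + 14.003074 + 3(15.994915)
    = 228.000000 + 31.242575 + 14.003074 + 47.984745 = 321.230394

321.2304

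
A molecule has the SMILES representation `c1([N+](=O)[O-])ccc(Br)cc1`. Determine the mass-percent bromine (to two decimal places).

Atom tally by fragment:
  benzene ring core → C:6 H:6
  (− 2 ring H displaced by substituents)
  + NO2 → N:1 O:2
  + Br → Br:1
Element totals:
  C: 6
  H: 4
  Br: 1
  N: 1
  O: 2
Molecular formula: C6H4BrNO2.
Molar mass = 202.007 g/mol.
Mass from Br: 1 × 79.904 = 79.904 g/mol.
%Br = 79.904 / 202.007 × 100 = 39.56%.

39.56%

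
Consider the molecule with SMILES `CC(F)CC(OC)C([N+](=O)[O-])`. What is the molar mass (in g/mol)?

165.16 g/mol

Atom tally by fragment:
  CH3 → C:1 H:3
  CH(F) → C:1 H:1 F:1
  CH2 → C:1 H:2
  CH(OCH3) → C:2 H:4 O:1
  CH2NO2 → C:1 H:2 N:1 O:2
Element totals:
  C: 6
  H: 12
  F: 1
  N: 1
  O: 3
Molecular formula: C6H12FNO3.
  M = 6(12.011) + 12(1.008) + 18.998 + 14.007 + 3(15.999)
    = 72.066 + 12.096 + 18.998 + 14.007 + 47.997 = 165.164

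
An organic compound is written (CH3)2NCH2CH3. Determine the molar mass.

Atom tally by fragment:
  (CH3)2NCH2 → C:3 H:8 N:1
  CH3 → C:1 H:3
Element totals:
  C: 4
  H: 11
  N: 1
Molecular formula: C4H11N.
  M = 4(12.011) + 11(1.008) + 14.007
    = 48.044 + 11.088 + 14.007 = 73.139

73.14 g/mol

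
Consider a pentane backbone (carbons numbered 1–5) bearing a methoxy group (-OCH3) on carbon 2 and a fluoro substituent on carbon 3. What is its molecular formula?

Atom tally by fragment:
  CH3 → C:1 H:3
  CH(OCH3) → C:2 H:4 O:1
  CH(F) → C:1 H:1 F:1
  CH2 → C:1 H:2
  CH3 → C:1 H:3
Element totals:
  C: 6
  H: 13
  F: 1
  O: 1

C6H13FO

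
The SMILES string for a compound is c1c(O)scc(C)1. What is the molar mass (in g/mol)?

Atom tally by fragment:
  thiophene ring core → C:4 H:4 S:1
  (− 2 ring H displaced by substituents)
  + OH → O:1 H:1
  + CH3 → C:1 H:3
Element totals:
  C: 5
  H: 6
  O: 1
  S: 1
Molecular formula: C5H6OS.
  M = 5(12.011) + 6(1.008) + 15.999 + 32.06
    = 60.055 + 6.048 + 15.999 + 32.060 = 114.162

114.16 g/mol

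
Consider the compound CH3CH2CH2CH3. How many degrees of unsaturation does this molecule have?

Element totals:
  C: 4
  H: 10
Molecular formula: C4H10.
DoU = (2C + 2 + N − H − X) / 2 = (2·4 + 2 + 0 − 10 − 0) / 2 = 0.

0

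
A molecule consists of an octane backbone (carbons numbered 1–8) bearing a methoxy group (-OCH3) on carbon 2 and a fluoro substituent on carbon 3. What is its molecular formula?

Atom tally by fragment:
  CH3 → C:1 H:3
  CH(OCH3) → C:2 H:4 O:1
  CH(F) → C:1 H:1 F:1
  CH2 → C:1 H:2
  CH2 → C:1 H:2
  CH2 → C:1 H:2
  CH2 → C:1 H:2
  CH3 → C:1 H:3
Element totals:
  C: 9
  H: 19
  F: 1
  O: 1

C9H19FO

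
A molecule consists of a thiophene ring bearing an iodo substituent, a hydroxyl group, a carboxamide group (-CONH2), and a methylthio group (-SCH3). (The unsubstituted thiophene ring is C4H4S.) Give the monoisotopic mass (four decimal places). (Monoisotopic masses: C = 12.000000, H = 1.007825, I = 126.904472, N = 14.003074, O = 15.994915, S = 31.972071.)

Atom tally by fragment:
  thiophene ring core → C:4 H:4 S:1
  (− 4 ring H displaced by substituents)
  + I → I:1
  + OH → O:1 H:1
  + CONH2 → C:1 H:2 O:1 N:1
  + SCH3 → C:1 H:3 S:1
Element totals:
  C: 6
  H: 6
  I: 1
  N: 1
  O: 2
  S: 2
Molecular formula: C6H6INO2S2.
  M = 6(12.0) + 6(1.007825) + 126.904472 + 14.003074 + 2(15.994915) + 2(31.972071)
    = 72.000000 + 6.046950 + 126.904472 + 14.003074 + 31.989830 + 63.944142 = 314.888468

314.8885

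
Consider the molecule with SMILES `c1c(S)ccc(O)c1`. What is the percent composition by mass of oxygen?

Atom tally by fragment:
  benzene ring core → C:6 H:6
  (− 2 ring H displaced by substituents)
  + SH → S:1 H:1
  + OH → O:1 H:1
Element totals:
  C: 6
  H: 6
  O: 1
  S: 1
Molecular formula: C6H6OS.
Molar mass = 126.173 g/mol.
Mass from O: 1 × 15.999 = 15.999 g/mol.
%O = 15.999 / 126.173 × 100 = 12.68%.

12.68%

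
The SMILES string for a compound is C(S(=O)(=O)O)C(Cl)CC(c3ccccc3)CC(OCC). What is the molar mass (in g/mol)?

320.83 g/mol

Atom tally by fragment:
  HO3SCH2 → C:1 H:3 S:1 O:3
  CH(Cl) → C:1 H:1 Cl:1
  CH2 → C:1 H:2
  CH(C6H5) → C:7 H:6
  CH2 → C:1 H:2
  CH2OC2H5 → C:3 H:7 O:1
Element totals:
  C: 14
  H: 21
  Cl: 1
  O: 4
  S: 1
Molecular formula: C14H21ClO4S.
  M = 14(12.011) + 21(1.008) + 35.45 + 4(15.999) + 32.06
    = 168.154 + 21.168 + 35.450 + 63.996 + 32.060 = 320.828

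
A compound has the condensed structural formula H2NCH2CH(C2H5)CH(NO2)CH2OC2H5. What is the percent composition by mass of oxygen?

Atom tally by fragment:
  H2NCH2 → C:1 H:4 N:1
  CH(C2H5) → C:3 H:6
  CH(NO2) → C:1 H:1 N:1 O:2
  CH2OC2H5 → C:3 H:7 O:1
Element totals:
  C: 8
  H: 18
  N: 2
  O: 3
Molecular formula: C8H18N2O3.
Molar mass = 190.243 g/mol.
Mass from O: 3 × 15.999 = 47.997 g/mol.
%O = 47.997 / 190.243 × 100 = 25.23%.

25.23%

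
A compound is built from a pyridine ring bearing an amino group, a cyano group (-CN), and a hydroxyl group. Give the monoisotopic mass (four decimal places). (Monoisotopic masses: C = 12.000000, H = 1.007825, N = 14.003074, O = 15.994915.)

Atom tally by fragment:
  pyridine ring core → C:5 H:5 N:1
  (− 3 ring H displaced by substituents)
  + NH2 → N:1 H:2
  + CN → C:1 N:1
  + OH → O:1 H:1
Element totals:
  C: 6
  H: 5
  N: 3
  O: 1
Molecular formula: C6H5N3O.
  M = 6(12.0) + 5(1.007825) + 3(14.003074) + 15.994915
    = 72.000000 + 5.039125 + 42.009222 + 15.994915 = 135.043262

135.0433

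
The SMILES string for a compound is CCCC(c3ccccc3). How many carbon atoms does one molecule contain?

10

Atom tally by fragment:
  CH3 → C:1 H:3
  CH2 → C:1 H:2
  CH2 → C:1 H:2
  CH2C6H5 → C:7 H:7
Element totals:
  C: 10
  H: 14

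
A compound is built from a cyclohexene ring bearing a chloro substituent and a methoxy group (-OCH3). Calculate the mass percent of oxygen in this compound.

Atom tally by fragment:
  cyclohexene ring core → C:6 H:10
  (− 2 ring H displaced by substituents)
  + Cl → Cl:1
  + OCH3 → C:1 H:3 O:1
Element totals:
  C: 7
  H: 11
  Cl: 1
  O: 1
Molecular formula: C7H11ClO.
Molar mass = 146.614 g/mol.
Mass from O: 1 × 15.999 = 15.999 g/mol.
%O = 15.999 / 146.614 × 100 = 10.91%.

10.91%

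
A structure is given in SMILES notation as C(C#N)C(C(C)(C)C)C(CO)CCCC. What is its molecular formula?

Atom tally by fragment:
  NCCH2 → C:2 H:2 N:1
  CH(C(CH3)3) → C:5 H:10
  CH(CH2OH) → C:2 H:4 O:1
  CH2 → C:1 H:2
  CH2 → C:1 H:2
  CH2 → C:1 H:2
  CH3 → C:1 H:3
Element totals:
  C: 13
  H: 25
  N: 1
  O: 1

C13H25NO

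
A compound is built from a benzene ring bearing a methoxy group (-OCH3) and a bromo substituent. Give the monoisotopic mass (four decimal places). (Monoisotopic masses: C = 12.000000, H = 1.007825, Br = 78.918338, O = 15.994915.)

Atom tally by fragment:
  benzene ring core → C:6 H:6
  (− 2 ring H displaced by substituents)
  + OCH3 → C:1 H:3 O:1
  + Br → Br:1
Element totals:
  C: 7
  H: 7
  Br: 1
  O: 1
Molecular formula: C7H7BrO.
  M = 7(12.0) + 7(1.007825) + 78.918338 + 15.994915
    = 84.000000 + 7.054775 + 78.918338 + 15.994915 = 185.968028

185.9680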